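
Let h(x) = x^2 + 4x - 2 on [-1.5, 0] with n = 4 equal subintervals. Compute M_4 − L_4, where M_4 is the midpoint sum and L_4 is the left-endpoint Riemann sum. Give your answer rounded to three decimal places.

0.650

M_4 ≈ -6.39258.
L_4 = -7.04296875.
M_4 − L_4 ≈ 0.650.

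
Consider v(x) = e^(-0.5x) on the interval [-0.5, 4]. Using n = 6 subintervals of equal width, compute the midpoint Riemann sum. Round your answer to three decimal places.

2.284

Δx = (4 − (-0.5))/6 = 0.75.
Midpoints: -0.125, 0.625, 1.375, 2.125, 2.875, 3.625.
v(-0.125) ≈ 1.064, v(0.625) ≈ 0.732, v(1.375) ≈ 0.503, v(2.125) ≈ 0.346, v(2.875) ≈ 0.238, v(3.625) ≈ 0.163.
Sum = Δx · [v(-0.125) + v(0.625) + v(1.375) + ...].
Sum ≈ 2.284.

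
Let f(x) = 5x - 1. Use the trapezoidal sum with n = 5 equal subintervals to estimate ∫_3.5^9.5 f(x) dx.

Δx = (9.5 − 3.5)/5 = 1.2.
f(3.5) = 16.5, f(4.7) = 22.5, f(5.9) = 28.5, f(7.1) = 34.5, f(8.3) = 40.5, f(9.5) = 46.5.
T_5 = (Δx/2)·[f(x_0) + 2f(x_1) + ... + 2f(x_{4}) + f(x_5)].
Sum = 189.

189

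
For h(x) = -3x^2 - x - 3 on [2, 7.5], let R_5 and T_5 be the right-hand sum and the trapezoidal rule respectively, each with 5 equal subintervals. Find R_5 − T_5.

-89.2375

R_5 = -549.065.
T_5 = -459.8275.
R_5 − T_5 = -89.2375.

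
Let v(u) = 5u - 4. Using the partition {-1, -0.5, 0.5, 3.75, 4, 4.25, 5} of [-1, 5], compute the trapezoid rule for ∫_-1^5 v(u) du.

Subinterval widths: 0.5, 1, 3.25, 0.25, 0.25, 0.75.
v(-1) = -9, v(-0.5) = -6.5, v(0.5) = -1.5, v(3.75) = 14.75, v(4) = 16, v(4.25) = 17.25, v(5) = 21.
On each subinterval the trapezoid contributes (Δu_i/2)·[v(u_{i-1}) + v(u_i)].
Sum = 36.

36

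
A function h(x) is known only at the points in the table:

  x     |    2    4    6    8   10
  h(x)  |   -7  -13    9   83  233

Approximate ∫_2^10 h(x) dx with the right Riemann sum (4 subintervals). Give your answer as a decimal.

624

Δx = 2.
Sum = 2·[(-13) + 9 + 83 + 233] = 624.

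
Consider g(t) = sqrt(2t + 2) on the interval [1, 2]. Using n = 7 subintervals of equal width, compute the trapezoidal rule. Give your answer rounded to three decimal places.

Δt = (2 − 1)/7 = 1/7.
g(1) ≈ 2.000, g(8/7) ≈ 2.070, g(9/7) ≈ 2.138, g(10/7) ≈ 2.204, g(11/7) ≈ 2.268, g(12/7) ≈ 2.330, g(13/7) ≈ 2.390, g(2) ≈ 2.449.
T_7 = (Δt/2)·[g(t_0) + 2g(t_1) + ... + 2g(t_{6}) + g(t_7)].
Sum ≈ 2.232.

2.232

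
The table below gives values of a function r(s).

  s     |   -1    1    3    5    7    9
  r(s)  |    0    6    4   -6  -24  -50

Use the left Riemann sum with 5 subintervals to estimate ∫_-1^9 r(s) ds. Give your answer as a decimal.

-40

Δs = 2.
Sum = 2·[0 + 6 + 4 + (-6) + (-24)] = -40.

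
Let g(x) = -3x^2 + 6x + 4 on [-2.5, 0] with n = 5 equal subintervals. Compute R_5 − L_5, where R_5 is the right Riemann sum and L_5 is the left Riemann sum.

16.875

R_5 = -16.25.
L_5 = -33.125.
R_5 − L_5 = 16.875.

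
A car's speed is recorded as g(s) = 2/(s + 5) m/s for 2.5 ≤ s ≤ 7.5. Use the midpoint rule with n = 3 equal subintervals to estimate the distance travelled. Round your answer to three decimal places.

Δs = (7.5 − 2.5)/3 = 5/3.
Midpoints: 10/3, 5, 20/3.
g(10/3) = 0.24, g(5) = 0.2, g(20/3) = 6/35.
Sum = Δs · [g(10/3) + g(5) + g(20/3)].
Sum ≈ 1.019.

1.019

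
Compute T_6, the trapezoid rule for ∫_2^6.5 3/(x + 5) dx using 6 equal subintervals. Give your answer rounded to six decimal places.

Δx = (6.5 − 2)/6 = 0.75.
f(2) = 3/7, f(2.75) = 12/31, f(3.5) = 6/17, f(4.25) = 12/37, f(5) = 0.3, f(5.75) = 12/43, f(6.5) = 6/23.
T_6 = (Δx/2)·[f(x_0) + 2f(x_1) + ... + 2f(x_{5}) + f(x_6)].
Sum ≈ 1.491114.

1.491114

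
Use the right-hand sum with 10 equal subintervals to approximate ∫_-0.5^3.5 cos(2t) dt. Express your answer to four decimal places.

0.7516

Δt = (3.5 − (-0.5))/10 = 0.4.
Right endpoints: -0.1, 0.3, 0.7, 1.1, 1.5, 1.9, 2.3, 2.7, 3.1, 3.5.
f(-0.1) ≈ 0.9801, f(0.3) ≈ 0.8253, f(0.7) ≈ 0.1700, f(1.1) ≈ -0.5885, f(1.5) ≈ -0.9900, f(1.9) ≈ -0.7910, f(2.3) ≈ -0.1122, f(2.7) ≈ 0.6347, f(3.1) ≈ 0.9965, f(3.5) ≈ 0.7539.
Sum = Δt · [f(-0.1) + f(0.3) + f(0.7) + ...].
Sum ≈ 0.7516.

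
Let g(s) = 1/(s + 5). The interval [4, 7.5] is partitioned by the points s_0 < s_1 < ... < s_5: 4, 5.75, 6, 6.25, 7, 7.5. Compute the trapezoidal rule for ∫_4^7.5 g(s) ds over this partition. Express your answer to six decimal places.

Subinterval widths: 1.75, 0.25, 0.25, 0.75, 0.5.
g(4) = 1/9, g(5.75) = 4/43, g(6) = 1/11, g(6.25) = 4/45, g(7) = 1/12, g(7.5) = 0.08.
On each subinterval the trapezoid contributes (Δs_i/2)·[g(s_{i-1}) + g(s_i)].
Sum ≈ 0.329501.

0.329501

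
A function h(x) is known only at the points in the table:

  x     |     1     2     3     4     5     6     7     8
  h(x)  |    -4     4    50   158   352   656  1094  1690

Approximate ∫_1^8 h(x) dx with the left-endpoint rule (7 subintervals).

2310

Δx = 1.
Sum = 1·[(-4) + 4 + 50 + 158 + 352 + 656 + 1094] = 2310.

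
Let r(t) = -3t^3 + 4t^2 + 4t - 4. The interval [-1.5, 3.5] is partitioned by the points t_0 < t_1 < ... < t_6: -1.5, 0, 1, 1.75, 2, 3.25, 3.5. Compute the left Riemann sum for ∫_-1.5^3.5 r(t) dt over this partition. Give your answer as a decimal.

-7.703125

Subinterval widths: 1.5, 1, 0.75, 0.25, 1.25, 0.25.
Left endpoints: -1.5, 0, 1, 1.75, 2, 3.25.
r(-1.5) = 9.125, r(0) = -4, r(1) = 1, r(1.75) = -0.828125, r(2) = -4, r(3.25) = -51.734375.
Sum = Σ Δt_i · r(t_i).
Sum = -7.703125.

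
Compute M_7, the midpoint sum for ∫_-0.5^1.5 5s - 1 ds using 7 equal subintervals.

Δs = (1.5 − (-0.5))/7 = 2/7.
Midpoints: -5/14, -1/14, 3/14, 0.5, 11/14, 15/14, 19/14.
f(-5/14) = -39/14, f(-1/14) = -19/14, f(3/14) = 1/14, f(0.5) = 1.5, f(11/14) = 41/14, f(15/14) = 61/14, f(19/14) = 81/14.
Sum = Δs · [f(-5/14) + f(-1/14) + f(3/14) + ...].
Sum = 3.

3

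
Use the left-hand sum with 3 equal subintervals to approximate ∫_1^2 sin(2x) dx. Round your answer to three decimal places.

0.392

Δx = (2 − 1)/3 = 1/3.
Left endpoints: 1, 4/3, 5/3.
f(1) ≈ 0.909, f(4/3) ≈ 0.457, f(5/3) ≈ -0.191.
Sum = Δx · [f(1) + f(4/3) + f(5/3)].
Sum ≈ 0.392.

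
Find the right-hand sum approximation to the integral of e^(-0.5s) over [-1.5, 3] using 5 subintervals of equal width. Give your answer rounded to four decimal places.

Δs = (3 − (-1.5))/5 = 0.9.
Right endpoints: -0.6, 0.3, 1.2, 2.1, 3.
f(-0.6) ≈ 1.3499, f(0.3) ≈ 0.8607, f(1.2) ≈ 0.5488, f(2.1) ≈ 0.3499, f(3) ≈ 0.2231.
Sum = Δs · [f(-0.6) + f(0.3) + f(1.2) + f(2.1) + f(3)].
Sum ≈ 2.9992.

2.9992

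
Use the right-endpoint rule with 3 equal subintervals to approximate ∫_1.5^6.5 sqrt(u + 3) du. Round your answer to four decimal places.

13.9405

Δu = (6.5 − 1.5)/3 = 5/3.
Right endpoints: 19/6, 29/6, 6.5.
f(19/6) ≈ 2.4833, f(29/6) ≈ 2.7988, f(6.5) ≈ 3.0822.
Sum = Δu · [f(19/6) + f(29/6) + f(6.5)].
Sum ≈ 13.9405.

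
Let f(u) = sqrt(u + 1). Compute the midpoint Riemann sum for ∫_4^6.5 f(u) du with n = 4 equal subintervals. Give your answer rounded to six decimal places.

Δu = (6.5 − 4)/4 = 0.625.
Midpoints: 4.3125, 4.9375, 5.5625, 6.1875.
f(4.3125) ≈ 2.304886, f(4.9375) ≈ 2.436699, f(5.5625) ≈ 2.561738, f(6.1875) ≈ 2.680951.
Sum = Δu · [f(4.3125) + f(4.9375) + f(5.5625) + f(6.1875)].
Sum ≈ 6.240171.

6.240171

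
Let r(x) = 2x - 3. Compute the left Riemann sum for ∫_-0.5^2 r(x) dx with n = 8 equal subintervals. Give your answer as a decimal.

-4.53125

Δx = (2 − (-0.5))/8 = 0.3125.
Left endpoints: -0.5, -0.1875, 0.125, 0.4375, 0.75, 1.0625, 1.375, 1.6875.
r(-0.5) = -4, r(-0.1875) = -3.375, r(0.125) = -2.75, r(0.4375) = -2.125, r(0.75) = -1.5, r(1.0625) = -0.875, r(1.375) = -0.25, r(1.6875) = 0.375.
Sum = Δx · [r(-0.5) + r(-0.1875) + r(0.125) + ...].
Sum = -4.53125.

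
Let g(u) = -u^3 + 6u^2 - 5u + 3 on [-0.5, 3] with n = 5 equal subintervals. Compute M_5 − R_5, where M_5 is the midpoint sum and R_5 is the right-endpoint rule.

-3.7209375

M_5 = 22.3190625.
R_5 = 26.04.
M_5 − R_5 = -3.7209375.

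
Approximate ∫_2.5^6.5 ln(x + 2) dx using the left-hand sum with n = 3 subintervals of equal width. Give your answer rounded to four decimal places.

Δx = (6.5 − 2.5)/3 = 4/3.
Left endpoints: 2.5, 23/6, 31/6.
f(2.5) ≈ 1.5041, f(23/6) ≈ 1.7636, f(31/6) ≈ 1.9694.
Sum = Δx · [f(2.5) + f(23/6) + f(31/6)].
Sum ≈ 6.9828.

6.9828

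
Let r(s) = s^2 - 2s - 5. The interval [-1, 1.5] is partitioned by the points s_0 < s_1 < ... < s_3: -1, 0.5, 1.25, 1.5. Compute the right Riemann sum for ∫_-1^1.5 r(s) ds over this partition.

-14.515625

Subinterval widths: 1.5, 0.75, 0.25.
Right endpoints: 0.5, 1.25, 1.5.
r(0.5) = -5.75, r(1.25) = -5.9375, r(1.5) = -5.75.
Sum = Σ Δs_i · r(s_i).
Sum = -14.515625.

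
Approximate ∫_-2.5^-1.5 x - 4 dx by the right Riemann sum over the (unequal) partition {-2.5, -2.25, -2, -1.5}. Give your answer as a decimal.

-5.8125

Subinterval widths: 0.25, 0.25, 0.5.
Right endpoints: -2.25, -2, -1.5.
f(-2.25) = -6.25, f(-2) = -6, f(-1.5) = -5.5.
Sum = Σ Δx_i · f(x_i).
Sum = -5.8125.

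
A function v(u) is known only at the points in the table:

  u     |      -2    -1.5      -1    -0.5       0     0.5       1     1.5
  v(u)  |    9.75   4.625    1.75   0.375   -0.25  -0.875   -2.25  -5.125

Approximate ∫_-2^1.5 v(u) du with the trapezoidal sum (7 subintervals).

Δu = 0.5.
T_7 = (0.5/2)·[9.75 + 2·4.625 + 2·1.75 + 2·0.375 + 2·(-0.25) + 2·(-0.875) + 2·(-2.25) + (-5.125)] = 2.84375.

2.84375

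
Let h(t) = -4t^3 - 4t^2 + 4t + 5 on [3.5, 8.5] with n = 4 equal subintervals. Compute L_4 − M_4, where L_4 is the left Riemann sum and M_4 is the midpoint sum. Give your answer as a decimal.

L_4 = -4220.
M_4 = -5637.1875.
L_4 − M_4 = 1417.1875.

1417.1875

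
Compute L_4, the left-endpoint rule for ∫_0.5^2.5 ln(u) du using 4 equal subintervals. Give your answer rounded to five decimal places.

Δu = (2.5 − 0.5)/4 = 0.5.
Left endpoints: 0.5, 1, 1.5, 2.
f(0.5) ≈ -0.69315, f(1) ≈ 0.00000, f(1.5) ≈ 0.40547, f(2) ≈ 0.69315.
Sum = Δu · [f(0.5) + f(1) + f(1.5) + f(2)].
Sum ≈ 0.20273.

0.20273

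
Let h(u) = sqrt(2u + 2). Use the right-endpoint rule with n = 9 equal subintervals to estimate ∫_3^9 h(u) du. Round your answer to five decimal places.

22.81486

Δu = (9 − 3)/9 = 2/3.
Right endpoints: 11/3, 13/3, 5, 17/3, 19/3, 7, 23/3, 25/3, 9.
h(11/3) ≈ 3.05505, h(13/3) ≈ 3.26599, h(5) ≈ 3.46410, h(17/3) ≈ 3.65148, h(19/3) ≈ 3.82971, h(7) ≈ 4.00000, h(23/3) ≈ 4.16333, h(25/3) ≈ 4.32049, h(9) ≈ 4.47214.
Sum = Δu · [h(11/3) + h(13/3) + h(5) + ...].
Sum ≈ 22.81486.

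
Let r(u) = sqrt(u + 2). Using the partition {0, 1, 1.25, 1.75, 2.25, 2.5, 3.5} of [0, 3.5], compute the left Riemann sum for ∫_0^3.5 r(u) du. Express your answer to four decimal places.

6.3536

Subinterval widths: 1, 0.25, 0.5, 0.5, 0.25, 1.
Left endpoints: 0, 1, 1.25, 1.75, 2.25, 2.5.
r(0) ≈ 1.4142, r(1) ≈ 1.7321, r(1.25) ≈ 1.8028, r(1.75) ≈ 1.9365, r(2.25) ≈ 2.0616, r(2.5) ≈ 2.1213.
Sum = Σ Δu_i · r(u_i).
Sum ≈ 6.3536.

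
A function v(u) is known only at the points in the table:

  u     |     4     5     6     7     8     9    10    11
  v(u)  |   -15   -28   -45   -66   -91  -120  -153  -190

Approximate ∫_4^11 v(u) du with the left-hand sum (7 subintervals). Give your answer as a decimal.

Δu = 1.
Sum = 1·[(-15) + (-28) + (-45) + (-66) + (-91) + (-120) + (-153)] = -518.

-518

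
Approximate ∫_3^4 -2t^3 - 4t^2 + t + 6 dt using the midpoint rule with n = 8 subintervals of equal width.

-127.30078125

Δt = (4 − 3)/8 = 0.125.
Midpoints: 3.0625, 3.1875, 3.3125, 3.4375, 3.5625, 3.6875, 3.8125, 3.9375.
f(3.0625) = -175921/2048, f(3.1875) = -197067/2048, f(3.3125) = -219693/2048, f(3.4375) = -243847/2048, f(3.5625) = -269577/2048, f(3.6875) = -296931/2048, f(3.8125) = -325957/2048, f(3.9375) = -356703/2048.
Sum = Δt · [f(3.0625) + f(3.1875) + f(3.3125) + ...].
Sum = -127.30078125.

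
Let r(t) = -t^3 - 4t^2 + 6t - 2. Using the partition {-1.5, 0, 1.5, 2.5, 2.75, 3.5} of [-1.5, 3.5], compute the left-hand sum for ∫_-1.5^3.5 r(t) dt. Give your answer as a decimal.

-67.62890625

Subinterval widths: 1.5, 1.5, 1, 0.25, 0.75.
Left endpoints: -1.5, 0, 1.5, 2.5, 2.75.
r(-1.5) = -16.625, r(0) = -2, r(1.5) = -5.375, r(2.5) = -27.625, r(2.75) = -36.546875.
Sum = Σ Δt_i · r(t_i).
Sum = -67.62890625.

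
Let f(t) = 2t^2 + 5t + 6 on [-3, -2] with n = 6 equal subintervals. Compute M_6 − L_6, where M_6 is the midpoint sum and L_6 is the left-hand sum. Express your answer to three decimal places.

M_6 ≈ 6.16204.
L_6 ≈ 6.59259.
M_6 − L_6 ≈ -0.431.

-0.431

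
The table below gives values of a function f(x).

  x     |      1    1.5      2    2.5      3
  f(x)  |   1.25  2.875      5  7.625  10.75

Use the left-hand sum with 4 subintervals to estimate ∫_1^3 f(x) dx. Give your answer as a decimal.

8.375

Δx = 0.5.
Sum = 0.5·[1.25 + 2.875 + 5 + 7.625] = 8.375.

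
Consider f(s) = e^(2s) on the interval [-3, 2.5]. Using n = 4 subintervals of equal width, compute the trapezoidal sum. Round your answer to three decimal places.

Δs = (2.5 − (-3))/4 = 1.375.
f(-3) ≈ 0.002, f(-1.625) ≈ 0.039, f(-0.25) ≈ 0.607, f(1.125) ≈ 9.488, f(2.5) ≈ 148.413.
T_4 = (Δs/2)·[f(s_0) + 2f(s_1) + 2f(s_2) + 2f(s_3) + f(s_4)].
Sum ≈ 115.969.

115.969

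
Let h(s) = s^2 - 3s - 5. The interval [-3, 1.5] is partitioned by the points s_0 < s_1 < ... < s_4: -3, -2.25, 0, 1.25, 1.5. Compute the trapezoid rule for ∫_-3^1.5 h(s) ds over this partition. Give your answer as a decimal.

0.046875

Subinterval widths: 0.75, 2.25, 1.25, 0.25.
h(-3) = 13, h(-2.25) = 6.8125, h(0) = -5, h(1.25) = -7.1875, h(1.5) = -7.25.
On each subinterval the trapezoid contributes (Δs_i/2)·[h(s_{i-1}) + h(s_i)].
Sum = 0.046875.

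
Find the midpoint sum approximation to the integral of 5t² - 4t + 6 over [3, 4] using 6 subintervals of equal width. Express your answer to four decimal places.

Δt = (4 − 3)/6 = 1/6.
Midpoints: 37/12, 3.25, 41/12, 43/12, 3.75, 47/12.
f(37/12) = 5933/144, f(3.25) = 45.8125, f(41/12) = 7301/144, f(43/12) = 8045/144, f(3.75) = 61.3125, f(47/12) = 9653/144.
Sum = Δt · [f(37/12) + f(3.25) + f(41/12) + ...].
Sum ≈ 53.6551.

53.6551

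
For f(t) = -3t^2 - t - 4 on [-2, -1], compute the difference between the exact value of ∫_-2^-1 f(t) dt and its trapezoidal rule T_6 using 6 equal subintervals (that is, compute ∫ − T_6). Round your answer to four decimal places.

0.0139

Exact integral: ∫_-2^-1 f(t) dt = -9.5.
T_6 ≈ -9.513889.
Error ≈ -9.5 − (-9.513889) ≈ 0.0139.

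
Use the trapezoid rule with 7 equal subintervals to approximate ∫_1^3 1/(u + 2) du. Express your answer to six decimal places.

Δu = (3 − 1)/7 = 2/7.
f(1) = 1/3, f(9/7) = 7/23, f(11/7) = 0.28, f(13/7) = 7/27, f(15/7) = 7/29, f(17/7) = 7/31, f(19/7) = 7/33, f(3) = 0.2.
T_7 = (Δu/2)·[f(u_0) + 2f(u_1) + ... + 2f(u_{6}) + f(u_7)].
Sum ≈ 0.511309.

0.511309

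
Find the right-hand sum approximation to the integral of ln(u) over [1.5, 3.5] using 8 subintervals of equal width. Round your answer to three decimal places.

1.880

Δu = (3.5 − 1.5)/8 = 0.25.
Right endpoints: 1.75, 2, 2.25, 2.5, 2.75, 3, 3.25, 3.5.
f(1.75) ≈ 0.560, f(2) ≈ 0.693, f(2.25) ≈ 0.811, f(2.5) ≈ 0.916, f(2.75) ≈ 1.012, f(3) ≈ 1.099, f(3.25) ≈ 1.179, f(3.5) ≈ 1.253.
Sum = Δu · [f(1.75) + f(2) + f(2.25) + ...].
Sum ≈ 1.880.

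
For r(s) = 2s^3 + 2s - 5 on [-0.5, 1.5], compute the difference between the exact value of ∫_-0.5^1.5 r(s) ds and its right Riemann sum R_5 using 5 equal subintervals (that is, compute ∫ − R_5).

Exact integral: ∫_-0.5^1.5 r(s) ds = -5.5.
R_5 = -3.14.
Error = -5.5 − (-3.14) = -2.36.

-2.36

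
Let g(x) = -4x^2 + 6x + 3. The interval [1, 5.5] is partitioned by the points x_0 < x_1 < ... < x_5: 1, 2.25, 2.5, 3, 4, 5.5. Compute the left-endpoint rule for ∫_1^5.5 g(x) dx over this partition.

-68.6875

Subinterval widths: 1.25, 0.25, 0.5, 1, 1.5.
Left endpoints: 1, 2.25, 2.5, 3, 4.
g(1) = 5, g(2.25) = -3.75, g(2.5) = -7, g(3) = -15, g(4) = -37.
Sum = Σ Δx_i · g(x_i).
Sum = -68.6875.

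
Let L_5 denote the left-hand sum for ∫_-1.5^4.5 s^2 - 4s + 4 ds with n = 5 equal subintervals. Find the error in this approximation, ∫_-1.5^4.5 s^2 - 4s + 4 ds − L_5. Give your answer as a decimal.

-5.04

Exact integral: ∫_-1.5^4.5 f(s) ds = 19.5.
L_5 = 24.54.
Error = 19.5 − 24.54 = -5.04.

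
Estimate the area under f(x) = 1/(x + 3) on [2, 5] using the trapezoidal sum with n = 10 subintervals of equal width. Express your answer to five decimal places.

0.47019

Δx = (5 − 2)/10 = 0.3.
f(2) = 0.2, f(2.3) = 10/53, f(2.6) = 5/28, f(2.9) = 10/59, f(3.2) = 5/31, f(3.5) = 2/13, f(3.8) = 5/34, f(4.1) = 10/71, f(4.4) = 5/37, f(4.7) = 10/77, f(5) = 0.125.
T_10 = (Δx/2)·[f(x_0) + 2f(x_1) + ... + 2f(x_{9}) + f(x_10)].
Sum ≈ 0.47019.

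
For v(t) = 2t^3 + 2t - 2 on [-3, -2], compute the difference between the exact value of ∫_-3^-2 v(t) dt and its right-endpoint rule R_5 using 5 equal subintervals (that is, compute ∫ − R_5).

Exact integral: ∫_-3^-2 v(t) dt = -39.5.
R_5 = -35.6.
Error = -39.5 − (-35.6) = -3.9.

-3.9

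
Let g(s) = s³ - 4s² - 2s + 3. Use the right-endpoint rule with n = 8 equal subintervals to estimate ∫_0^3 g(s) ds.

Δs = (3 − 0)/8 = 0.375.
Right endpoints: 0.375, 0.75, 1.125, 1.5, 1.875, 2.25, 2.625, 3.
g(0.375) = 891/512, g(0.75) = -0.328125, g(1.125) = -1479/512, g(1.5) = -5.625, g(1.875) = -4209/512, g(2.25) = -10.359375, g(2.625) = -6003/512, g(3) = -12.
Sum = Δs · [g(0.375) + g(0.75) + g(1.125) + ...].
Sum = -18.52734375.

-18.52734375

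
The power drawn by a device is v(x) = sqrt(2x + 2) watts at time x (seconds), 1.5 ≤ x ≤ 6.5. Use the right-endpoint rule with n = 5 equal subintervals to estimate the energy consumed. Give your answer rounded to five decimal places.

16.44091

Δx = (6.5 − 1.5)/5 = 1.
Right endpoints: 2.5, 3.5, 4.5, 5.5, 6.5.
v(2.5) ≈ 2.64575, v(3.5) ≈ 3.00000, v(4.5) ≈ 3.31662, v(5.5) ≈ 3.60555, v(6.5) ≈ 3.87298.
Sum = Δx · [v(2.5) + v(3.5) + v(4.5) + v(5.5) + v(6.5)].
Sum ≈ 16.44091.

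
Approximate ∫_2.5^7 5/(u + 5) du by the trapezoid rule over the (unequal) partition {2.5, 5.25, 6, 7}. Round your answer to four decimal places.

2.3764

Subinterval widths: 2.75, 0.75, 1.
f(2.5) = 2/3, f(5.25) = 20/41, f(6) = 5/11, f(7) = 5/12.
On each subinterval the trapezoid contributes (Δu_i/2)·[f(u_{i-1}) + f(u_i)].
Sum ≈ 2.3764.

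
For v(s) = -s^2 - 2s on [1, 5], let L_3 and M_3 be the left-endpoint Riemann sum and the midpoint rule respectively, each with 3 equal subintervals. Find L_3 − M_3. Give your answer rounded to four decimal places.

19.5556

L_3 ≈ -45.185185.
M_3 ≈ -64.740741.
L_3 − M_3 ≈ 19.5556.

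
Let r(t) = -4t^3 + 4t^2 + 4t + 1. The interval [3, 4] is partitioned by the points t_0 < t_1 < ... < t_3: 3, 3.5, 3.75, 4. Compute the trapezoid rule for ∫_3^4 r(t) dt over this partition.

Subinterval widths: 0.5, 0.25, 0.25.
r(3) = -59, r(3.5) = -107.5, r(3.75) = -138.6875, r(4) = -175.
On each subinterval the trapezoid contributes (Δt_i/2)·[r(t_{i-1}) + r(t_i)].
Sum = -111.609375.

-111.609375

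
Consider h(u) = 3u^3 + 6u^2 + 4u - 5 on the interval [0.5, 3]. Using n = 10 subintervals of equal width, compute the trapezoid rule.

Δu = (3 − 0.5)/10 = 0.25.
h(0.5) = -1.125, h(0.75) = 2.640625, h(1) = 8, h(1.25) = 15.234375, h(1.5) = 24.625, h(1.75) = 36.453125, h(2) = 51, h(2.25) = 68.546875, h(2.5) = 89.375, h(2.75) = 113.765625, h(3) = 142.
T_10 = (Δu/2)·[h(u_0) + 2h(u_1) + ... + 2h(u_{9}) + h(u_10)].
Sum = 120.01953125.

120.01953125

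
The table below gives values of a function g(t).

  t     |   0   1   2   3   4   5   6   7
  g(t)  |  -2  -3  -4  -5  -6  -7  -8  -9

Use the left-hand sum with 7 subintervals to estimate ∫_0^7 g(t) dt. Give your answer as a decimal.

-35

Δt = 1.
Sum = 1·[(-2) + (-3) + (-4) + (-5) + (-6) + (-7) + (-8)] = -35.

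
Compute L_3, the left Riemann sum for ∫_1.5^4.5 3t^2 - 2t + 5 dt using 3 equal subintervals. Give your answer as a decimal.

62.25

Δt = (4.5 − 1.5)/3 = 1.
Left endpoints: 1.5, 2.5, 3.5.
f(1.5) = 8.75, f(2.5) = 18.75, f(3.5) = 34.75.
Sum = Δt · [f(1.5) + f(2.5) + f(3.5)].
Sum = 62.25.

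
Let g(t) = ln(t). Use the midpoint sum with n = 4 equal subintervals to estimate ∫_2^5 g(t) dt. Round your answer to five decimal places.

Δt = (5 − 2)/4 = 0.75.
Midpoints: 2.375, 3.125, 3.875, 4.625.
g(2.375) ≈ 0.86500, g(3.125) ≈ 1.13943, g(3.875) ≈ 1.35455, g(4.625) ≈ 1.53148.
Sum = Δt · [g(2.375) + g(3.125) + g(3.875) + g(4.625)].
Sum ≈ 3.66784.

3.66784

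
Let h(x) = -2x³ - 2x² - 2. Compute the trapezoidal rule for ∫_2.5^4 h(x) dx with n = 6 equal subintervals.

Δx = (4 − 2.5)/6 = 0.25.
h(2.5) = -45.75, h(2.75) = -58.71875, h(3) = -74, h(3.25) = -91.78125, h(3.5) = -112.25, h(3.75) = -135.59375, h(4) = -162.
T_6 = (Δx/2)·[h(x_0) + 2h(x_1) + ... + 2h(x_{5}) + h(x_6)].
Sum = -144.0546875.

-144.0546875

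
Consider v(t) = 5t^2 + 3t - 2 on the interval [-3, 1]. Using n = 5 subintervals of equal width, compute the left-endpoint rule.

40

Δt = (1 − (-3))/5 = 0.8.
Left endpoints: -3, -2.2, -1.4, -0.6, 0.2.
v(-3) = 34, v(-2.2) = 15.6, v(-1.4) = 3.6, v(-0.6) = -2, v(0.2) = -1.2.
Sum = Δt · [v(-3) + v(-2.2) + v(-1.4) + v(-0.6) + v(0.2)].
Sum = 40.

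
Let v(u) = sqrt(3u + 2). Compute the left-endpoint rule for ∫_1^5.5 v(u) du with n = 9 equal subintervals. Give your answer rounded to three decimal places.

14.675

Δu = (5.5 − 1)/9 = 0.5.
Left endpoints: 1, 1.5, 2, 2.5, 3, 3.5, 4, 4.5, 5.
v(1) ≈ 2.236, v(1.5) ≈ 2.550, v(2) ≈ 2.828, v(2.5) ≈ 3.082, v(3) ≈ 3.317, v(3.5) ≈ 3.536, v(4) ≈ 3.742, v(4.5) ≈ 3.937, v(5) ≈ 4.123.
Sum = Δu · [v(1) + v(1.5) + v(2) + ...].
Sum ≈ 14.675.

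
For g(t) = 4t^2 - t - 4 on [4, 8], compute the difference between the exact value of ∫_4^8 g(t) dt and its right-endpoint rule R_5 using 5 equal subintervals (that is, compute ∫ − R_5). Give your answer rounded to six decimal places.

-76.906667

Exact integral: ∫_4^8 g(t) dt ≈ 557.33333333.
R_5 = 634.24.
Error ≈ 557.33333333 − 634.24 ≈ -76.906667.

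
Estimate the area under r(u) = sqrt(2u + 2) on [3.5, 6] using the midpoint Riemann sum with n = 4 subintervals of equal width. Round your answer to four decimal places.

8.4621

Δu = (6 − 3.5)/4 = 0.625.
Midpoints: 3.8125, 4.4375, 5.0625, 5.6875.
r(3.8125) ≈ 3.1024, r(4.4375) ≈ 3.2977, r(5.0625) ≈ 3.4821, r(5.6875) ≈ 3.6572.
Sum = Δu · [r(3.8125) + r(4.4375) + r(5.0625) + r(5.6875)].
Sum ≈ 8.4621.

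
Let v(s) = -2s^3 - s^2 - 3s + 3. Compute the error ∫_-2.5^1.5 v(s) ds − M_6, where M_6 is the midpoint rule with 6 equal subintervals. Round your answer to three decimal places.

0.296

Exact integral: ∫_-2.5^1.5 v(s) ds ≈ 28.66667.
M_6 ≈ 28.37037.
Error ≈ 28.66667 − 28.37037 ≈ 0.296.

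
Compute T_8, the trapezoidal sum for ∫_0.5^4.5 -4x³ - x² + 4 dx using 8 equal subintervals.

Δx = (4.5 − 0.5)/8 = 0.5.
f(0.5) = 3.25, f(1) = -1, f(1.5) = -11.75, f(2) = -32, f(2.5) = -64.75, f(3) = -113, f(3.5) = -179.75, f(4) = -268, f(4.5) = -380.75.
T_8 = (Δx/2)·[f(x_0) + 2f(x_1) + ... + 2f(x_{7}) + f(x_8)].
Sum = -429.5.

-429.5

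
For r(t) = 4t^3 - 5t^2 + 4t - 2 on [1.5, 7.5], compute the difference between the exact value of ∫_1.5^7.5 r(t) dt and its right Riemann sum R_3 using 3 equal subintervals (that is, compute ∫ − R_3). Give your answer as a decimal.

Exact integral: ∫_1.5^7.5 r(t) dt = 2557.5.
R_3 = 4181.5.
Error = 2557.5 − 4181.5 = -1624.

-1624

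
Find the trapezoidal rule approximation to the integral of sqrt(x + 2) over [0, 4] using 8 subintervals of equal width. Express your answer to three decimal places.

7.909

Δx = (4 − 0)/8 = 0.5.
f(0) ≈ 1.414, f(0.5) ≈ 1.581, f(1) ≈ 1.732, f(1.5) ≈ 1.871, f(2) ≈ 2.000, f(2.5) ≈ 2.121, f(3) ≈ 2.236, f(3.5) ≈ 2.345, f(4) ≈ 2.449.
T_8 = (Δx/2)·[f(x_0) + 2f(x_1) + ... + 2f(x_{7}) + f(x_8)].
Sum ≈ 7.909.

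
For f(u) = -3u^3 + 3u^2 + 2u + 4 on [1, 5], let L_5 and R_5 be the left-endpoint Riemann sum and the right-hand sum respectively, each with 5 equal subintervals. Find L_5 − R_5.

233.6

L_5 = -197.44.
R_5 = -431.04.
L_5 − R_5 = 233.6.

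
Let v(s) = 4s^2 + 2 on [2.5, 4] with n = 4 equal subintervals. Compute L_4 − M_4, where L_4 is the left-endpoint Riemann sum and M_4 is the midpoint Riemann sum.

L_4 = 60.328125.
M_4 = 67.4296875.
L_4 − M_4 = -7.1015625.

-7.1015625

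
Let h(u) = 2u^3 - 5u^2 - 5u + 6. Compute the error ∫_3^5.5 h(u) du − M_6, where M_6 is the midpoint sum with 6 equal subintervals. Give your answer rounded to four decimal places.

Exact integral: ∫_3^5.5 h(u) du ≈ 146.614583.
M_6 ≈ 145.873119.
Error ≈ 146.614583 − 145.873119 ≈ 0.7415.

0.7415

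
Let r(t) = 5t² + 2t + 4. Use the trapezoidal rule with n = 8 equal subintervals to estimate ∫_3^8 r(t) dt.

884.9609375

Δt = (8 − 3)/8 = 0.625.
r(3) = 55, r(3.625) = 76.953125, r(4.25) = 102.8125, r(4.875) = 132.578125, r(5.5) = 166.25, r(6.125) = 203.828125, r(6.75) = 245.3125, r(7.375) = 290.703125, r(8) = 340.
T_8 = (Δt/2)·[r(t_0) + 2r(t_1) + ... + 2r(t_{7}) + r(t_8)].
Sum = 884.9609375.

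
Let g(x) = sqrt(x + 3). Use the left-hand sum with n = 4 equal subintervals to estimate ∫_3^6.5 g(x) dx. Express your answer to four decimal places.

9.4432

Δx = (6.5 − 3)/4 = 0.875.
Left endpoints: 3, 3.875, 4.75, 5.625.
g(3) ≈ 2.4495, g(3.875) ≈ 2.6220, g(4.75) ≈ 2.7839, g(5.625) ≈ 2.9368.
Sum = Δx · [g(3) + g(3.875) + g(4.75) + g(5.625)].
Sum ≈ 9.4432.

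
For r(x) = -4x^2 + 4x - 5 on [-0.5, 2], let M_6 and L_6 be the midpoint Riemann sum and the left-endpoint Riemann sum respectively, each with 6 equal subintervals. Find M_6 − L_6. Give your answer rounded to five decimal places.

-0.60764

M_6 ≈ -15.6886574.
L_6 ≈ -15.0810185.
M_6 − L_6 ≈ -0.60764.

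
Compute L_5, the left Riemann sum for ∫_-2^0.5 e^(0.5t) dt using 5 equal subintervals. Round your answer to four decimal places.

1.6128

Δt = (0.5 − (-2))/5 = 0.5.
Left endpoints: -2, -1.5, -1, -0.5, 0.
f(-2) ≈ 0.3679, f(-1.5) ≈ 0.4724, f(-1) ≈ 0.6065, f(-0.5) ≈ 0.7788, f(0) ≈ 1.0000.
Sum = Δt · [f(-2) + f(-1.5) + f(-1) + f(-0.5) + f(0)].
Sum ≈ 1.6128.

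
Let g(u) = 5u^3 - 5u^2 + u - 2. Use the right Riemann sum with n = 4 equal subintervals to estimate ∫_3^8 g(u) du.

Δu = (8 − 3)/4 = 1.25.
Right endpoints: 4.25, 5.5, 6.75, 8.
g(4.25) = 295.765625, g(5.5) = 684.125, g(6.75) = 1314.671875, g(8) = 2246.
Sum = Δu · [g(4.25) + g(5.5) + g(6.75) + g(8)].
Sum = 5675.703125.

5675.703125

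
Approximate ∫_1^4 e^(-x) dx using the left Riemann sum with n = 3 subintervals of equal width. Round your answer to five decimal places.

0.55300

Δx = (4 − 1)/3 = 1.
Left endpoints: 1, 2, 3.
f(1) ≈ 0.36788, f(2) ≈ 0.13534, f(3) ≈ 0.04979.
Sum = Δx · [f(1) + f(2) + f(3)].
Sum ≈ 0.55300.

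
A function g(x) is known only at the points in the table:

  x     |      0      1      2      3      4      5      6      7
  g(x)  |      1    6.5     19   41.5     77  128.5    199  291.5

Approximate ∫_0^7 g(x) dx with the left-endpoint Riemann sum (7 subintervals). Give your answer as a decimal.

Δx = 1.
Sum = 1·[1 + 6.5 + 19 + 41.5 + 77 + 128.5 + 199] = 472.5.

472.5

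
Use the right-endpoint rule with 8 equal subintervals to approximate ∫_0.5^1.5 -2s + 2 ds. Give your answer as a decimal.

-0.125

Δs = (1.5 − 0.5)/8 = 0.125.
Right endpoints: 0.625, 0.75, 0.875, 1, 1.125, 1.25, 1.375, 1.5.
f(0.625) = 0.75, f(0.75) = 0.5, f(0.875) = 0.25, f(1) = 0, f(1.125) = -0.25, f(1.25) = -0.5, f(1.375) = -0.75, f(1.5) = -1.
Sum = Δs · [f(0.625) + f(0.75) + f(0.875) + ...].
Sum = -0.125.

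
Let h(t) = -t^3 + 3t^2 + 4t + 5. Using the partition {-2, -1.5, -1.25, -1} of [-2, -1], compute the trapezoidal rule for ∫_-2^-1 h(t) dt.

9.95703125

Subinterval widths: 0.5, 0.25, 0.25.
h(-2) = 17, h(-1.5) = 9.125, h(-1.25) = 6.640625, h(-1) = 5.
On each subinterval the trapezoid contributes (Δt_i/2)·[h(t_{i-1}) + h(t_i)].
Sum = 9.95703125.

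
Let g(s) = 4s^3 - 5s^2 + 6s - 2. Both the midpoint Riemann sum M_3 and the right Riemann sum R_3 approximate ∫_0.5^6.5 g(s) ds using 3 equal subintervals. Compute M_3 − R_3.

-1146

M_3 = 1367.5.
R_3 = 2513.5.
M_3 − R_3 = -1146.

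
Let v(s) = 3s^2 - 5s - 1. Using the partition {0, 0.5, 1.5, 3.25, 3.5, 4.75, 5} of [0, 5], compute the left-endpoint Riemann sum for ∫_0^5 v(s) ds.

Subinterval widths: 0.5, 1, 1.75, 0.25, 1.25, 0.25.
Left endpoints: 0, 0.5, 1.5, 3.25, 3.5, 4.75.
v(0) = -1, v(0.5) = -2.75, v(1.5) = -1.75, v(3.25) = 14.4375, v(3.5) = 18.25, v(4.75) = 42.9375.
Sum = Σ Δs_i · v(s_i).
Sum = 30.84375.

30.84375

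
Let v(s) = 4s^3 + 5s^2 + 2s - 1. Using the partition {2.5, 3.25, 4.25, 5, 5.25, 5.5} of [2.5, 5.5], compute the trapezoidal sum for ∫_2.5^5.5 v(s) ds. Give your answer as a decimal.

1163.96875

Subinterval widths: 0.75, 1, 0.75, 0.25, 0.25.
v(2.5) = 97.75, v(3.25) = 195.625, v(4.25) = 404.875, v(5) = 634, v(5.25) = 726.125, v(5.5) = 826.75.
On each subinterval the trapezoid contributes (Δs_i/2)·[v(s_{i-1}) + v(s_i)].
Sum = 1163.96875.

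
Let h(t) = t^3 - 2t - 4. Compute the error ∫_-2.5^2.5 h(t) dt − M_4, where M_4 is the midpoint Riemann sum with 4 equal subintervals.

0

Exact integral: ∫_-2.5^2.5 h(t) dt = -20.
M_4 = -20.
Error = -20 − (-20) = 0.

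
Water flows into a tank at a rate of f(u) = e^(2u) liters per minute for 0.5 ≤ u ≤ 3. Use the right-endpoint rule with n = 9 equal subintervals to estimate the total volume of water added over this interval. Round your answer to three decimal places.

Δu = (3 − 0.5)/9 = 5/18.
Right endpoints: 7/9, 19/18, 4/3, 29/18, 17/9, 13/6, 22/9, 49/18, 3.
f(7/9) ≈ 4.738, f(19/18) ≈ 8.257, f(4/3) ≈ 14.392, f(29/18) ≈ 25.084, f(17/9) ≈ 43.719, f(13/6) ≈ 76.198, f(22/9) ≈ 132.806, f(49/18) ≈ 231.469, f(3) ≈ 403.429.
Sum = Δu · [f(7/9) + f(19/18) + f(4/3) + ...].
Sum ≈ 261.136.

261.136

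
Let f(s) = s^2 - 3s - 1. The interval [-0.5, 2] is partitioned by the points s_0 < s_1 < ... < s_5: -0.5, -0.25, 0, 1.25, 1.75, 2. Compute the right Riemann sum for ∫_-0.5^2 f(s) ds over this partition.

Subinterval widths: 0.25, 0.25, 1.25, 0.5, 0.25.
Right endpoints: -0.25, 0, 1.25, 1.75, 2.
f(-0.25) = -0.1875, f(0) = -1, f(1.25) = -3.1875, f(1.75) = -3.1875, f(2) = -3.
Sum = Σ Δs_i · f(s_i).
Sum = -6.625.

-6.625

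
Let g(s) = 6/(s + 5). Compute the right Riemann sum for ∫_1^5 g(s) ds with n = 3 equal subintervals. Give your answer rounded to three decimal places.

Δs = (5 − 1)/3 = 4/3.
Right endpoints: 7/3, 11/3, 5.
g(7/3) = 9/11, g(11/3) = 9/13, g(5) = 0.6.
Sum = Δs · [g(7/3) + g(11/3) + g(5)].
Sum ≈ 2.814.

2.814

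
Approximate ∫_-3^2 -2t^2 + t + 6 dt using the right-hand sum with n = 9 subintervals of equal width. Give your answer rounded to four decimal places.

7.8189

Δt = (2 − (-3))/9 = 5/9.
Right endpoints: -22/9, -17/9, -4/3, -7/9, -2/9, 1/3, 8/9, 13/9, 2.
f(-22/9) = -680/81, f(-17/9) = -245/81, f(-4/3) = 10/9, f(-7/9) = 325/81, f(-2/9) = 460/81, f(1/3) = 55/9, f(8/9) = 430/81, f(13/9) = 265/81, f(2) = 0.
Sum = Δt · [f(-22/9) + f(-17/9) + f(-4/3) + ...].
Sum ≈ 7.8189.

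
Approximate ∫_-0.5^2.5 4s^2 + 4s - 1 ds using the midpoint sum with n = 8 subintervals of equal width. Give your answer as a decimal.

Δs = (2.5 − (-0.5))/8 = 0.375.
Midpoints: -0.3125, 0.0625, 0.4375, 0.8125, 1.1875, 1.5625, 1.9375, 2.3125.
f(-0.3125) = -1.859375, f(0.0625) = -0.734375, f(0.4375) = 1.515625, f(0.8125) = 4.890625, f(1.1875) = 9.390625, f(1.5625) = 15.015625, f(1.9375) = 21.765625, f(2.3125) = 29.640625.
Sum = Δs · [f(-0.3125) + f(0.0625) + f(0.4375) + ...].
Sum = 29.859375.

29.859375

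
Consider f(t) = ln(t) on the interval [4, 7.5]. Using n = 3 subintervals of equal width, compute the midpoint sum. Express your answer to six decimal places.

6.073154

Δt = (7.5 − 4)/3 = 7/6.
Midpoints: 55/12, 5.75, 83/12.
f(55/12) ≈ 1.522427, f(5.75) ≈ 1.749200, f(83/12) ≈ 1.933934.
Sum = Δt · [f(55/12) + f(5.75) + f(83/12)].
Sum ≈ 6.073154.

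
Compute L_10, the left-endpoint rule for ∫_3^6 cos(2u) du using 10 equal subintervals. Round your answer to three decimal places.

-0.107

Δu = (6 − 3)/10 = 0.3.
Left endpoints: 3, 3.3, 3.6, 3.9, 4.2, 4.5, 4.8, 5.1, 5.4, 5.7.
f(3) ≈ 0.960, f(3.3) ≈ 0.950, f(3.6) ≈ 0.608, f(3.9) ≈ 0.054, f(4.2) ≈ -0.519, f(4.5) ≈ -0.911, f(4.8) ≈ -0.985, f(5.1) ≈ -0.714, f(5.4) ≈ -0.194, f(5.7) ≈ 0.393.
Sum = Δu · [f(3) + f(3.3) + f(3.6) + ...].
Sum ≈ -0.107.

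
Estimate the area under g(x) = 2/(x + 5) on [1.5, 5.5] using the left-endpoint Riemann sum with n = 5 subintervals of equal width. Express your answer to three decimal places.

1.008

Δx = (5.5 − 1.5)/5 = 0.8.
Left endpoints: 1.5, 2.3, 3.1, 3.9, 4.7.
g(1.5) = 4/13, g(2.3) = 20/73, g(3.1) = 20/81, g(3.9) = 20/89, g(4.7) = 20/97.
Sum = Δx · [g(1.5) + g(2.3) + g(3.1) + g(3.9) + g(4.7)].
Sum ≈ 1.008.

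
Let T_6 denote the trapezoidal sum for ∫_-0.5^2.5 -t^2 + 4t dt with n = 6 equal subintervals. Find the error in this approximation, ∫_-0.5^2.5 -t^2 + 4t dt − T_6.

Exact integral: ∫_-0.5^2.5 f(t) dt = 6.75.
T_6 = 6.625.
Error = 6.75 − 6.625 = 0.125.

0.125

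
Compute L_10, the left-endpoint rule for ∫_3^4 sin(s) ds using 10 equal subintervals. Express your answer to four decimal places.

Δs = (4 − 3)/10 = 0.1.
Left endpoints: 3, 3.1, 3.2, 3.3, 3.4, 3.5, 3.6, 3.7, 3.8, 3.9.
f(3) ≈ 0.1411, f(3.1) ≈ 0.0416, f(3.2) ≈ -0.0584, f(3.3) ≈ -0.1577, f(3.4) ≈ -0.2555, f(3.5) ≈ -0.3508, f(3.6) ≈ -0.4425, f(3.7) ≈ -0.5298, f(3.8) ≈ -0.6119, f(3.9) ≈ -0.6878.
Sum = Δs · [f(3) + f(3.1) + f(3.2) + ...].
Sum ≈ -0.2912.

-0.2912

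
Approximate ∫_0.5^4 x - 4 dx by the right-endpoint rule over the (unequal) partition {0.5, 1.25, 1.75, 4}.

Subinterval widths: 0.75, 0.5, 2.25.
Right endpoints: 1.25, 1.75, 4.
f(1.25) = -2.75, f(1.75) = -2.25, f(4) = 0.
Sum = Σ Δx_i · f(x_i).
Sum = -3.1875.

-3.1875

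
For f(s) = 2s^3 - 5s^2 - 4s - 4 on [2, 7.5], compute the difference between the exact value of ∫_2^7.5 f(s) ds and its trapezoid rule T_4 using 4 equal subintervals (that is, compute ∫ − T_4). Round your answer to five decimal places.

Exact integral: ∫_2^7.5 f(s) ds ≈ 757.7395833.
T_4 ≈ 798.4667969.
Error ≈ 757.7395833 − 798.4667969 ≈ -40.72721.

-40.72721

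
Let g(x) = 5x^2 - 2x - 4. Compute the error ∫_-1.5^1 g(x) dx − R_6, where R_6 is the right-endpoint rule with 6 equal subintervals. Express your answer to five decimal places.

Exact integral: ∫_-1.5^1 g(x) dx ≈ -1.4583333.
R_6 ≈ -3.4403935.
Error ≈ -1.4583333 − (-3.4403935) ≈ 1.98206.

1.98206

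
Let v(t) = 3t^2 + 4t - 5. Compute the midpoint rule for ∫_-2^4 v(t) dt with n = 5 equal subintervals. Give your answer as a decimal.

Δt = (4 − (-2))/5 = 1.2.
Midpoints: -1.4, -0.2, 1, 2.2, 3.4.
v(-1.4) = -4.72, v(-0.2) = -5.68, v(1) = 2, v(2.2) = 18.32, v(3.4) = 43.28.
Sum = Δt · [v(-1.4) + v(-0.2) + v(1) + v(2.2) + v(3.4)].
Sum = 63.84.

63.84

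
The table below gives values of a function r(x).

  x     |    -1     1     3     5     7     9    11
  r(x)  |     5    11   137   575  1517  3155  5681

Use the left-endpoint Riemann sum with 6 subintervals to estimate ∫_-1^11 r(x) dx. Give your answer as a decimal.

10800

Δx = 2.
Sum = 2·[5 + 11 + 137 + 575 + 1517 + 3155] = 10800.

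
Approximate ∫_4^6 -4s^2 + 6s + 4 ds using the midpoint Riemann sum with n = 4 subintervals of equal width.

-134.5

Δs = (6 − 4)/4 = 0.5.
Midpoints: 4.25, 4.75, 5.25, 5.75.
f(4.25) = -42.75, f(4.75) = -57.75, f(5.25) = -74.75, f(5.75) = -93.75.
Sum = Δs · [f(4.25) + f(4.75) + f(5.25) + f(5.75)].
Sum = -134.5.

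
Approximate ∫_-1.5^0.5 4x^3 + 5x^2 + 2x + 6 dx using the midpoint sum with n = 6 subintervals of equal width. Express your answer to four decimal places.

10.8519

Δx = (0.5 − (-1.5))/6 = 1/3.
Midpoints: -4/3, -1, -2/3, -1/3, 0, 1/3.
f(-4/3) = 74/27, f(-1) = 5, f(-2/3) = 154/27, f(-1/3) = 155/27, f(0) = 6, f(1/3) = 199/27.
Sum = Δx · [f(-4/3) + f(-1) + f(-2/3) + ...].
Sum ≈ 10.8519.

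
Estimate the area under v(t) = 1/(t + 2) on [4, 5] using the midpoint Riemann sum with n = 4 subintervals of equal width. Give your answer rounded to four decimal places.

0.1541

Δt = (5 − 4)/4 = 0.25.
Midpoints: 4.125, 4.375, 4.625, 4.875.
v(4.125) = 8/49, v(4.375) = 8/51, v(4.625) = 8/53, v(4.875) = 8/55.
Sum = Δt · [v(4.125) + v(4.375) + v(4.625) + v(4.875)].
Sum ≈ 0.1541.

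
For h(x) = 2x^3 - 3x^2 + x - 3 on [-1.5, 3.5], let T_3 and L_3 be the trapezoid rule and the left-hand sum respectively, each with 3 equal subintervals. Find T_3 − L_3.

T_3 ≈ 23.19444444.
L_3 ≈ -33.05555556.
T_3 − L_3 = 56.25.

56.25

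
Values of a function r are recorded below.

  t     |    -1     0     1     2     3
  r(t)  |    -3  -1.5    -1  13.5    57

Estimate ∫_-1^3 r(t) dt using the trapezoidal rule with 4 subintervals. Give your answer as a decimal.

38

Δt = 1.
T_4 = (1/2)·[(-3) + 2·(-1.5) + 2·(-1) + 2·13.5 + 57] = 38.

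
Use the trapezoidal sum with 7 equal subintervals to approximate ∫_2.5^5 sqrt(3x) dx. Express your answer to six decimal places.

Δx = (5 − 2.5)/7 = 5/14.
f(2.5) ≈ 2.738613, f(20/7) ≈ 2.927700, f(45/14) ≈ 3.105295, f(25/7) ≈ 3.273268, f(55/14) ≈ 3.433033, f(30/7) ≈ 3.585686, f(65/14) ≈ 3.732100, f(5) ≈ 3.872983.
T_7 = (Δx/2)·[f(x_0) + 2f(x_1) + ... + 2f(x_{6}) + f(x_7)].
Sum ≈ 8.343886.

8.343886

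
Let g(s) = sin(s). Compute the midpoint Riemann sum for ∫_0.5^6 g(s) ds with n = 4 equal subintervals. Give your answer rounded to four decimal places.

-0.0895

Δs = (6 − 0.5)/4 = 1.375.
Midpoints: 1.1875, 2.5625, 3.9375, 5.3125.
g(1.1875) ≈ 0.9274, g(2.5625) ≈ 0.5473, g(3.9375) ≈ -0.7145, g(5.3125) ≈ -0.8253.
Sum = Δs · [g(1.1875) + g(2.5625) + g(3.9375) + g(5.3125)].
Sum ≈ -0.0895.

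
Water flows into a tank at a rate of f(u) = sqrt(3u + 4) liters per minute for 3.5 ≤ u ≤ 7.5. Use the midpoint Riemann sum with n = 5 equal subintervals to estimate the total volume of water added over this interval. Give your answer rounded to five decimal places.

Δu = (7.5 − 3.5)/5 = 0.8.
Midpoints: 3.9, 4.7, 5.5, 6.3, 7.1.
f(3.9) ≈ 3.96232, f(4.7) ≈ 4.25441, f(5.5) ≈ 4.52769, f(6.3) ≈ 4.78539, f(7.1) ≈ 5.02991.
Sum = Δu · [f(3.9) + f(4.7) + f(5.5) + f(6.3) + f(7.1)].
Sum ≈ 18.04778.

18.04778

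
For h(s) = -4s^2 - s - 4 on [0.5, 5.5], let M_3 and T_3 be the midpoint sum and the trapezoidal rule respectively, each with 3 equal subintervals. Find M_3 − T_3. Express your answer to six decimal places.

M_3 ≈ -252.03703704.
T_3 ≈ -265.92592593.
M_3 − T_3 ≈ 13.888889.

13.888889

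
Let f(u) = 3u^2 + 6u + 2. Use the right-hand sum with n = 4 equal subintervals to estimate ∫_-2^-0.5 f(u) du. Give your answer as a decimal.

Δu = (-0.5 − (-2))/4 = 0.375.
Right endpoints: -1.625, -1.25, -0.875, -0.5.
f(-1.625) = 0.171875, f(-1.25) = -0.8125, f(-0.875) = -0.953125, f(-0.5) = -0.25.
Sum = Δu · [f(-1.625) + f(-1.25) + f(-0.875) + f(-0.5)].
Sum = -0.69140625.

-0.69140625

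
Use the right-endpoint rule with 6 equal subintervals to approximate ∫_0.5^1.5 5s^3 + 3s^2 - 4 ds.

7.4375

Δs = (1.5 − 0.5)/6 = 1/6.
Right endpoints: 2/3, 5/6, 1, 7/6, 4/3, 1.5.
f(2/3) = -32/27, f(5/6) = 211/216, f(1) = 4, f(7/6) = 1733/216, f(4/3) = 356/27, f(1.5) = 19.625.
Sum = Δs · [f(2/3) + f(5/6) + f(1) + ...].
Sum = 7.4375.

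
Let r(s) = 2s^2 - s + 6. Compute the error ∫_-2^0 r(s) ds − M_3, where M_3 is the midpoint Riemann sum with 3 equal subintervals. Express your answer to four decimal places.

0.1481

Exact integral: ∫_-2^0 r(s) ds ≈ 19.333333.
M_3 ≈ 19.185185.
Error ≈ 19.333333 − 19.185185 ≈ 0.1481.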